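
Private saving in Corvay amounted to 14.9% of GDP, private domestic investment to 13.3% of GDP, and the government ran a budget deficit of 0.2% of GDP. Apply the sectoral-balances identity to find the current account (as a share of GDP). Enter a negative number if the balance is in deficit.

1.4

By the sectoral-balances identity, CA = (S_private - I) + (T - G).
Private balance = 14.9 - 13.3 = 1.6
Government balance (T - G) = -0.2
CA = 1.6 + (-0.2) = 1.4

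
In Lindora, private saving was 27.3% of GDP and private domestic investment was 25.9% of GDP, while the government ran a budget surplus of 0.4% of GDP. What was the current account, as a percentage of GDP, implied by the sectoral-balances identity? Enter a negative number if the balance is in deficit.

1.8

By the sectoral-balances identity, CA = (S_private - I) + (T - G).
Private balance = 27.3 - 25.9 = 1.4
Government balance (T - G) = 0.4
CA = 1.4 + 0.4 = 1.8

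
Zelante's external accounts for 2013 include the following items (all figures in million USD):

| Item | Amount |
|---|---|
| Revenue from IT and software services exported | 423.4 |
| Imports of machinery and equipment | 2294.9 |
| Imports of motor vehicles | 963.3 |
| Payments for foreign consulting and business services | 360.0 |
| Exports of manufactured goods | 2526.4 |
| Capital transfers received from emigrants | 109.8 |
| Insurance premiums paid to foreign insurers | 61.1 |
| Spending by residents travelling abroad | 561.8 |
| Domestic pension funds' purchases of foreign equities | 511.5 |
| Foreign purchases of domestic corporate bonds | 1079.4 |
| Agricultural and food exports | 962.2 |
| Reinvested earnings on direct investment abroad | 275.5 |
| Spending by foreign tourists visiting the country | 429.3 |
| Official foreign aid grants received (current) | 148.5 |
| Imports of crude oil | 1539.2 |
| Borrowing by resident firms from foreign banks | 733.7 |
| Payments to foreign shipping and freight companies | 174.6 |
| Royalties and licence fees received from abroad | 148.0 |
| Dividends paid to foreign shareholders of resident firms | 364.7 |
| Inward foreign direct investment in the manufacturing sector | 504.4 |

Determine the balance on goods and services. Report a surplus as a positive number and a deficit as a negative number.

Goods: 2526.4 - 963.3 - 1539.2 + 962.2 - 2294.9 = -1308.8
Services: -561.8 - 61.1 + 423.4 - 360.0 + 429.3 - 174.6 + 148.0 = -156.8
Trade balance = -1308.8 + (-156.8) = -1465.6
(Excluded from the trade balance — capital account: capital transfers received from emigrants 109.8; financial account: domestic pension funds' purchases of foreign equities 511.5, foreign purchases of domestic corporate bonds 1079.4, borrowing by resident firms from foreign banks 733.7, inward foreign direct investment in the manufacturing sector 504.4; primary income: reinvested earnings on direct investment abroad 275.5, dividends paid to foreign shareholders of resident firms 364.7; secondary income: official foreign aid grants received (current) 148.5.)

-1465.6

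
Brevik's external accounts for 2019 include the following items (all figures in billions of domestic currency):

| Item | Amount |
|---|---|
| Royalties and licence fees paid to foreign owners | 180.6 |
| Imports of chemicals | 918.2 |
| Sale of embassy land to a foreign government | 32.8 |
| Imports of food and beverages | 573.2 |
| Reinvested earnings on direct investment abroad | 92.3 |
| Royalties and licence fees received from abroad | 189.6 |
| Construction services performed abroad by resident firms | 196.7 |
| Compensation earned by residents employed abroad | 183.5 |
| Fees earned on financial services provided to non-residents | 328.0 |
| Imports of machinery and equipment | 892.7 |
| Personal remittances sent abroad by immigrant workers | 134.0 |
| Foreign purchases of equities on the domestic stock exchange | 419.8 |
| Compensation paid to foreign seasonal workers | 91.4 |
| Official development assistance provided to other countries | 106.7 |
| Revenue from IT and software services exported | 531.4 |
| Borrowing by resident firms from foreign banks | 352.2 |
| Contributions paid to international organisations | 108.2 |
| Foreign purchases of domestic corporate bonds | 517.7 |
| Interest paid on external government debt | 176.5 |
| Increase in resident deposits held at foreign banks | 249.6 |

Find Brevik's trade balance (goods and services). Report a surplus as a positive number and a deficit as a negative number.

-1319.0

Goods: -573.2 - 892.7 - 918.2 = -2384.1
Services: 189.6 + 196.7 + 328.0 - 180.6 + 531.4 = 1065.1
Trade balance = -2384.1 + 1065.1 = -1319.0
(Excluded from the trade balance — capital account: sale of embassy land to a foreign government 32.8; primary income: reinvested earnings on direct investment abroad 92.3, compensation earned by residents employed abroad 183.5, compensation paid to foreign seasonal workers 91.4, interest paid on external government debt 176.5; secondary income: personal remittances sent abroad by immigrant workers 134.0, official development assistance provided to other countries 106.7, contributions paid to international organisations 108.2; financial account: foreign purchases of equities on the domestic stock exchange 419.8, borrowing by resident firms from foreign banks 352.2, foreign purchases of domestic corporate bonds 517.7, increase in resident deposits held at foreign banks 249.6.)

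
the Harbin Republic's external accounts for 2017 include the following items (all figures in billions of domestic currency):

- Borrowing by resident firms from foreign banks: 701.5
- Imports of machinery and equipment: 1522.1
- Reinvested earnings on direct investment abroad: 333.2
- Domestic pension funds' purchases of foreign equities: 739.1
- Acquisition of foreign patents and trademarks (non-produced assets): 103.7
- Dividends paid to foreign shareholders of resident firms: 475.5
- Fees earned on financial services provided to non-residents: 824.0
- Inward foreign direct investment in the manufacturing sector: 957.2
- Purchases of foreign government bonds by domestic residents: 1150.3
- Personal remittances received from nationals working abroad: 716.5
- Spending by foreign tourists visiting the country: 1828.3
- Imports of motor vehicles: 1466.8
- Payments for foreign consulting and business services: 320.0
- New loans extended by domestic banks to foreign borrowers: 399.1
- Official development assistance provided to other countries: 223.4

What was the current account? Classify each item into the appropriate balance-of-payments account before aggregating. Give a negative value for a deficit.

Goods: -1522.1 - 1466.8 = -2988.9
Services: 1828.3 + 824.0 - 320.0 = 2332.3
Primary income: 333.2 - 475.5 = -142.3
Secondary income: 716.5 - 223.4 = 493.1
Current account = (-2988.9) + 2332.3 + (-142.3) + 493.1 = -305.8
(Excluded from the current account — financial account: borrowing by resident firms from foreign banks 701.5, domestic pension funds' purchases of foreign equities 739.1, inward foreign direct investment in the manufacturing sector 957.2, purchases of foreign government bonds by domestic residents 1150.3, new loans extended by domestic banks to foreign borrowers 399.1; capital account: acquisition of foreign patents and trademarks (non-produced assets) 103.7.)

-305.8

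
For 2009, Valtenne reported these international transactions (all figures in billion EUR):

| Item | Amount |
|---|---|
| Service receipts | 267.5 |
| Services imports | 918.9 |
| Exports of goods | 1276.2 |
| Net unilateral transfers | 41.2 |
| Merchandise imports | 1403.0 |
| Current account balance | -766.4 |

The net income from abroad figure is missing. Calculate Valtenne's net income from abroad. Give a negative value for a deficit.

Current account = goods balance + services balance + net primary income + net secondary income
Sum of the known components = -737.0
Net income from abroad = CA - (known components) = -766.4 - (-737.0) = -29.4

-29.4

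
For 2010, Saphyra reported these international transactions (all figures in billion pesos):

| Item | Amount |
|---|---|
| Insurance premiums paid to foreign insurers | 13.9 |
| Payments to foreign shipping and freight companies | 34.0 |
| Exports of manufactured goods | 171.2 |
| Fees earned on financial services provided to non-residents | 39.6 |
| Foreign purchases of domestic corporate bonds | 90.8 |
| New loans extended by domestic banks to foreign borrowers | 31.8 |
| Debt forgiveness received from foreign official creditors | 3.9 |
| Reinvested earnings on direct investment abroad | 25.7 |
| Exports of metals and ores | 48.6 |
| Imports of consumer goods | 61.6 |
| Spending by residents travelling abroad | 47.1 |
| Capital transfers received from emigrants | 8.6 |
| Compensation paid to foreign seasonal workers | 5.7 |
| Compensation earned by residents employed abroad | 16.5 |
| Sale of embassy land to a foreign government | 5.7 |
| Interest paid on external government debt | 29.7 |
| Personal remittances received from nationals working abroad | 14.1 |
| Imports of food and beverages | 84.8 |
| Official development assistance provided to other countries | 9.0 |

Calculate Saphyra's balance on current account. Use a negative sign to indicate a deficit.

29.9

Goods: 48.6 - 61.6 - 84.8 + 171.2 = 73.4
Services: -47.1 + 39.6 - 13.9 - 34.0 = -55.4
Primary income: 16.5 + 25.7 - 29.7 - 5.7 = 6.8
Secondary income: -9.0 + 14.1 = 5.1
Current account = 73.4 + (-55.4) + 6.8 + 5.1 = 29.9
(Excluded from the current account — financial account: foreign purchases of domestic corporate bonds 90.8, new loans extended by domestic banks to foreign borrowers 31.8; capital account: debt forgiveness received from foreign official creditors 3.9, capital transfers received from emigrants 8.6, sale of embassy land to a foreign government 5.7.)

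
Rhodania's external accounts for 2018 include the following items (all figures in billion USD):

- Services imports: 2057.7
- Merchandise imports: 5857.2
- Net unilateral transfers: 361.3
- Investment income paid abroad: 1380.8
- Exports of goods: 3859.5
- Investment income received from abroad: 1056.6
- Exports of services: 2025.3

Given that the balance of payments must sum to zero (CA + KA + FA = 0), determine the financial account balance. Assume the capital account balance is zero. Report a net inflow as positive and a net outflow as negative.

1993.0

Goods balance = 3859.5 - 5857.2 = -1997.7
Services balance = 2025.3 - 2057.7 = -32.4
Trade balance (goods + services) = -1997.7 + (-32.4) = -2030.1
Net primary income = 1056.6 - 1380.8 = -324.2
Net secondary income = 361.3
Current account = -2030.1 + (-324.2) + 361.3 = -1993.0
Financial account = -(-1993.0) = 1993.0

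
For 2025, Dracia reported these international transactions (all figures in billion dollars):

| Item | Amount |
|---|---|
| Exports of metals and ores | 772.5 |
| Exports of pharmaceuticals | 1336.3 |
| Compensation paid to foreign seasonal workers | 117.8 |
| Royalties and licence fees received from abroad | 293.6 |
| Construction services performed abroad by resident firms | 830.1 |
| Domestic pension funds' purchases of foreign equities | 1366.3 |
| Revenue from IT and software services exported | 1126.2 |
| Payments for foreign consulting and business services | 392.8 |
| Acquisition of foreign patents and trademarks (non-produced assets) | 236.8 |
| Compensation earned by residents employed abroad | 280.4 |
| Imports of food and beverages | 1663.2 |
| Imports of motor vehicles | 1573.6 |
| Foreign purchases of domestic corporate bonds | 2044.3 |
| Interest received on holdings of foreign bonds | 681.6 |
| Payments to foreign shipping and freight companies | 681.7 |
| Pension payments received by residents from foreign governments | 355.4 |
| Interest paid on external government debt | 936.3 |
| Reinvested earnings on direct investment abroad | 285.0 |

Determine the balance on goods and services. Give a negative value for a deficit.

47.4

Goods: -1663.2 + 1336.3 + 772.5 - 1573.6 = -1128.0
Services: 1126.2 - 681.7 + 293.6 + 830.1 - 392.8 = 1175.4
Trade balance = -1128.0 + 1175.4 = 47.4
(Excluded from the trade balance — primary income: compensation paid to foreign seasonal workers 117.8, compensation earned by residents employed abroad 280.4, interest received on holdings of foreign bonds 681.6, interest paid on external government debt 936.3, reinvested earnings on direct investment abroad 285.0; financial account: domestic pension funds' purchases of foreign equities 1366.3, foreign purchases of domestic corporate bonds 2044.3; capital account: acquisition of foreign patents and trademarks (non-produced assets) 236.8; secondary income: pension payments received by residents from foreign governments 355.4.)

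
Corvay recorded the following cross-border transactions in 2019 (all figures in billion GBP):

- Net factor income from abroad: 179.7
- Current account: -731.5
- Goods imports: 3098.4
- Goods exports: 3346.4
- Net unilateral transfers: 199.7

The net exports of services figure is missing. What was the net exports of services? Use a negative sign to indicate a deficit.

Current account = goods balance + services balance + net primary income + net secondary income
Sum of the known components = 627.4
Net exports of services = CA - (known components) = -731.5 - 627.4 = -1358.9

-1358.9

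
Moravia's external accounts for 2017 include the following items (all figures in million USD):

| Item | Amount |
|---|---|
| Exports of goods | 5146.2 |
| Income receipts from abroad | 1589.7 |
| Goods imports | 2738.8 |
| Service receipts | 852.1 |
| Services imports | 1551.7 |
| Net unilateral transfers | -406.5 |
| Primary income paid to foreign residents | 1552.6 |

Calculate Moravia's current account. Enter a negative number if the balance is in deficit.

Goods balance = 5146.2 - 2738.8 = 2407.4
Services balance = 852.1 - 1551.7 = -699.6
Trade balance (goods + services) = 2407.4 + (-699.6) = 1707.8
Net primary income = 1589.7 - 1552.6 = 37.1
Net secondary income = -406.5
Current account = 1707.8 + 37.1 + (-406.5) = 1338.4

1338.4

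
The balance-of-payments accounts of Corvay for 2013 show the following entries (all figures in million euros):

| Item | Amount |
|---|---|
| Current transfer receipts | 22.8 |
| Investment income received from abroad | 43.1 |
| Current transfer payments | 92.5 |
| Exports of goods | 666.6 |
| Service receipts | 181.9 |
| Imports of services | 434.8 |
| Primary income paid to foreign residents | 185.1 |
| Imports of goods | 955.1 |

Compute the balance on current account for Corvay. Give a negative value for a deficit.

-753.1

Goods balance = 666.6 - 955.1 = -288.5
Services balance = 181.9 - 434.8 = -252.9
Trade balance (goods + services) = -288.5 + (-252.9) = -541.4
Net primary income = 43.1 - 185.1 = -142.0
Net secondary income = 22.8 - 92.5 = -69.7
Current account = -541.4 + (-142.0) + (-69.7) = -753.1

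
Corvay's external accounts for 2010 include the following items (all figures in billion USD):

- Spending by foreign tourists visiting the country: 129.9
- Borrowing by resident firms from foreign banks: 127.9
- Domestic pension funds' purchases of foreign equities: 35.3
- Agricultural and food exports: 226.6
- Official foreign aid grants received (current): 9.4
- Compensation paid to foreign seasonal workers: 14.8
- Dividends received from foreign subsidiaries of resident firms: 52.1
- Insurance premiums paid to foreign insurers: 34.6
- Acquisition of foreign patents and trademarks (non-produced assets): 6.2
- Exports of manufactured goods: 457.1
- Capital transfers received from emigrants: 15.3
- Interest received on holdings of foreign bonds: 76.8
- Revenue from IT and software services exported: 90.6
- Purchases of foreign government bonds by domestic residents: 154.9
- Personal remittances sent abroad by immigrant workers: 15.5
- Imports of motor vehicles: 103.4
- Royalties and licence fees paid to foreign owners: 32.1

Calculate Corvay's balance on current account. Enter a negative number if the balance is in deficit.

842.1

Goods: 226.6 + 457.1 - 103.4 = 580.3
Services: 129.9 - 34.6 + 90.6 - 32.1 = 153.8
Primary income: 76.8 + 52.1 - 14.8 = 114.1
Secondary income: -15.5 + 9.4 = -6.1
Current account = 580.3 + 153.8 + 114.1 + (-6.1) = 842.1
(Excluded from the current account — financial account: borrowing by resident firms from foreign banks 127.9, domestic pension funds' purchases of foreign equities 35.3, purchases of foreign government bonds by domestic residents 154.9; capital account: acquisition of foreign patents and trademarks (non-produced assets) 6.2, capital transfers received from emigrants 15.3.)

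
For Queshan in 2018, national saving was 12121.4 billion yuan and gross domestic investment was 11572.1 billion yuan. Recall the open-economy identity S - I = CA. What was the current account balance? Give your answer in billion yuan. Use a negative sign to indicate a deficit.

549.3

S - I = CA (net lending to the rest of the world).
CA = S - I = 12121.4 - 11572.1 = 549.3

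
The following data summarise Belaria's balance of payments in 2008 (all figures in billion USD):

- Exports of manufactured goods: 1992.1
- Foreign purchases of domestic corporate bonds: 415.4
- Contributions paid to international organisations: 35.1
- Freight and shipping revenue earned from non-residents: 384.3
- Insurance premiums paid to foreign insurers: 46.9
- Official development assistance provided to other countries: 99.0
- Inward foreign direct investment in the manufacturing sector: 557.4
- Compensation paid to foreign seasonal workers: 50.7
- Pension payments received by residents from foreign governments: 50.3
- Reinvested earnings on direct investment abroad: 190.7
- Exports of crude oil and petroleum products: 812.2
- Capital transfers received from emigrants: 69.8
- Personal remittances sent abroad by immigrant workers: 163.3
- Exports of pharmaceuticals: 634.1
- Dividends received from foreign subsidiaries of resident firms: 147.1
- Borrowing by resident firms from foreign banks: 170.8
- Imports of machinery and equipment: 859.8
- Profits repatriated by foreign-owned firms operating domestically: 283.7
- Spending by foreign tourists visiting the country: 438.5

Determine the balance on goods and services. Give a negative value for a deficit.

3354.5

Goods: 812.2 + 634.1 - 859.8 + 1992.1 = 2578.6
Services: -46.9 + 438.5 + 384.3 = 775.9
Trade balance = 2578.6 + 775.9 = 3354.5
(Excluded from the trade balance — financial account: foreign purchases of domestic corporate bonds 415.4, inward foreign direct investment in the manufacturing sector 557.4, borrowing by resident firms from foreign banks 170.8; secondary income: contributions paid to international organisations 35.1, official development assistance provided to other countries 99.0, pension payments received by residents from foreign governments 50.3, personal remittances sent abroad by immigrant workers 163.3; primary income: compensation paid to foreign seasonal workers 50.7, reinvested earnings on direct investment abroad 190.7, dividends received from foreign subsidiaries of resident firms 147.1, profits repatriated by foreign-owned firms operating domestically 283.7; capital account: capital transfers received from emigrants 69.8.)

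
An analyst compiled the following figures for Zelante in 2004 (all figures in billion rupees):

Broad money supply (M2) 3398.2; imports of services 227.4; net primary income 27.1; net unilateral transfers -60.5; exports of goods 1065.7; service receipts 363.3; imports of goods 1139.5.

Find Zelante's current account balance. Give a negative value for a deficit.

Goods balance = 1065.7 - 1139.5 = -73.8
Services balance = 363.3 - 227.4 = 135.9
Trade balance (goods + services) = -73.8 + 135.9 = 62.1
Net primary income = 27.1
Net secondary income = -60.5
Current account = 62.1 + 27.1 + (-60.5) = 28.7

28.7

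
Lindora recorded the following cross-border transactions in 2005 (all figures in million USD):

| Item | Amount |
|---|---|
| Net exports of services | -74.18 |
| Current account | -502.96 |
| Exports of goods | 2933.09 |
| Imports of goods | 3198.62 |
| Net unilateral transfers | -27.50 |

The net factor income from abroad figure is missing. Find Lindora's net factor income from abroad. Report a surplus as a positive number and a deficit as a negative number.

-135.75

Current account = goods balance + services balance + net primary income + net secondary income
Sum of the known components = -367.21
Net factor income from abroad = CA - (known components) = -502.96 - (-367.21) = -135.75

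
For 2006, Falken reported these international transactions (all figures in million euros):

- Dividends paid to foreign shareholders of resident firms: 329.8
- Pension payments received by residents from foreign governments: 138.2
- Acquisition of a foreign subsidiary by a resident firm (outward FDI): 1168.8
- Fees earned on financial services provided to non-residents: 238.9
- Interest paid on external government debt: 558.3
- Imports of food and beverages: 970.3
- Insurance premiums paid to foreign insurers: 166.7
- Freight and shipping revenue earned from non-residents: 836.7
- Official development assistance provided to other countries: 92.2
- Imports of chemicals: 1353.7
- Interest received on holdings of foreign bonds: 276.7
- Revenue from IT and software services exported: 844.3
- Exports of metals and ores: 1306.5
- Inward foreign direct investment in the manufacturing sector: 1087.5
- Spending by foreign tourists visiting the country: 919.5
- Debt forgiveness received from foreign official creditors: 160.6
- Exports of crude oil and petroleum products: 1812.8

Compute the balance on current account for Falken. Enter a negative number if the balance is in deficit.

Goods: -970.3 + 1812.8 + 1306.5 - 1353.7 = 795.3
Services: 844.3 + 919.5 + 238.9 - 166.7 + 836.7 = 2672.7
Primary income: 276.7 - 329.8 - 558.3 = -611.4
Secondary income: -92.2 + 138.2 = 46.0
Current account = 795.3 + 2672.7 + (-611.4) + 46.0 = 2902.6
(Excluded from the current account — financial account: acquisition of a foreign subsidiary by a resident firm (outward FDI) 1168.8, inward foreign direct investment in the manufacturing sector 1087.5; capital account: debt forgiveness received from foreign official creditors 160.6.)

2902.6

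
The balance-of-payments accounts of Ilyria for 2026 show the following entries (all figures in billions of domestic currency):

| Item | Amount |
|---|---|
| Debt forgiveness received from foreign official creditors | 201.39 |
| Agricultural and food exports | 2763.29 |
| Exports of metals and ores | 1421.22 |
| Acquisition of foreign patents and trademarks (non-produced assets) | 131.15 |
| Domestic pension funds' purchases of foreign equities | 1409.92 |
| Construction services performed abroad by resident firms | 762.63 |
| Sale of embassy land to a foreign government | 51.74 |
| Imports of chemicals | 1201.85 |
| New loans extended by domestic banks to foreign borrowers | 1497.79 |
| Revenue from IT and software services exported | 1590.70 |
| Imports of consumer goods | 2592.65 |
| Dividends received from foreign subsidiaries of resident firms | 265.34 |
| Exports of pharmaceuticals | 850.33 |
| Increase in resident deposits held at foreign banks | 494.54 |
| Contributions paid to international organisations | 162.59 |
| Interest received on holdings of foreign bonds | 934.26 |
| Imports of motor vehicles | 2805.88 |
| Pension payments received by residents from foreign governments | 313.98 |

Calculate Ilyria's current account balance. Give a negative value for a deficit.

2138.78

Goods: 1421.22 + 850.33 - 2592.65 - 1201.85 - 2805.88 + 2763.29 = -1565.54
Services: 1590.70 + 762.63 = 2353.33
Primary income: 265.34 + 934.26 = 1199.60
Secondary income: 313.98 - 162.59 = 151.39
Current account = (-1565.54) + 2353.33 + 1199.60 + 151.39 = 2138.78
(Excluded from the current account — capital account: debt forgiveness received from foreign official creditors 201.39, acquisition of foreign patents and trademarks (non-produced assets) 131.15, sale of embassy land to a foreign government 51.74; financial account: domestic pension funds' purchases of foreign equities 1409.92, new loans extended by domestic banks to foreign borrowers 1497.79, increase in resident deposits held at foreign banks 494.54.)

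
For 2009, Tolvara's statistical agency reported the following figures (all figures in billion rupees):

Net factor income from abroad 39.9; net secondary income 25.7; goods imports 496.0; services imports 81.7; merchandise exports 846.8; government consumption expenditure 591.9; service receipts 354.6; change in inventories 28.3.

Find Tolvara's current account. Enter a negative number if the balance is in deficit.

689.3

Goods balance = 846.8 - 496.0 = 350.8
Services balance = 354.6 - 81.7 = 272.9
Trade balance (goods + services) = 350.8 + 272.9 = 623.7
Net primary income = 39.9
Net secondary income = 25.7
Current account = 623.7 + 39.9 + 25.7 = 689.3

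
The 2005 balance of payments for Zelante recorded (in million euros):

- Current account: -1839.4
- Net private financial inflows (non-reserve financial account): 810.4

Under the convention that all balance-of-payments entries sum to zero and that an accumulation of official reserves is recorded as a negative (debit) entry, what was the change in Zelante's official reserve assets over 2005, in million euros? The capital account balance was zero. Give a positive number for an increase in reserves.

Official reserve transactions balance = -((-1839.4) + 810.4) = 1029.0
An accumulation of reserves is recorded as a debit (negative entry), so the change in the stock of reserves is the negative of that balance.
Change in official reserves = -(1029.0) = -1029.0

-1029.0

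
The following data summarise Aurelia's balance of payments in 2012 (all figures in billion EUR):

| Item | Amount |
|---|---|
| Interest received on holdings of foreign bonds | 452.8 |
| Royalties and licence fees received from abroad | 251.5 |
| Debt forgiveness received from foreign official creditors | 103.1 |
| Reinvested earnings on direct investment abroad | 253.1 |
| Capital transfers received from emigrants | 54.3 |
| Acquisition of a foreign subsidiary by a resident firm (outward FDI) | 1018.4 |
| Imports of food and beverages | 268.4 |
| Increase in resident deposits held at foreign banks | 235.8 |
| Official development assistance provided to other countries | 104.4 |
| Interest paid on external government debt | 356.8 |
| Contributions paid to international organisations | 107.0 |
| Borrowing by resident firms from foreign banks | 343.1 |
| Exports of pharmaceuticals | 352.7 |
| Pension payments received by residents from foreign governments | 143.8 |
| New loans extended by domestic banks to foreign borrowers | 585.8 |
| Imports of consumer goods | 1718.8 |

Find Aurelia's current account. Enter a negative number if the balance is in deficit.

-1101.5

Goods: 352.7 - 1718.8 - 268.4 = -1634.5
Services: 251.5
Primary income: -356.8 + 452.8 + 253.1 = 349.1
Secondary income: 143.8 - 107.0 - 104.4 = -67.6
Current account = (-1634.5) + 251.5 + 349.1 + (-67.6) = -1101.5
(Excluded from the current account — capital account: debt forgiveness received from foreign official creditors 103.1, capital transfers received from emigrants 54.3; financial account: acquisition of a foreign subsidiary by a resident firm (outward FDI) 1018.4, increase in resident deposits held at foreign banks 235.8, borrowing by resident firms from foreign banks 343.1, new loans extended by domestic banks to foreign borrowers 585.8.)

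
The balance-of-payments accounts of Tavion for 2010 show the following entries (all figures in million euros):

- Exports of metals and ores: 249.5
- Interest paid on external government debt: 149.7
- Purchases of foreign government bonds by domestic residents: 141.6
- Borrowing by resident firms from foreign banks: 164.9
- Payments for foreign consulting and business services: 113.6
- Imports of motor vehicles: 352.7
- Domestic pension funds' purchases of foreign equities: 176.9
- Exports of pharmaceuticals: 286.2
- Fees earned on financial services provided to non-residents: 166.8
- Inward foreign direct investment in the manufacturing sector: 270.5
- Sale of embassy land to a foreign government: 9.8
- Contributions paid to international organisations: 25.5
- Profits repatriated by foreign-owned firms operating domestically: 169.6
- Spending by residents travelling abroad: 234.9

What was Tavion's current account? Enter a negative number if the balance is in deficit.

-343.5

Goods: -352.7 + 249.5 + 286.2 = 183.0
Services: -234.9 + 166.8 - 113.6 = -181.7
Primary income: -169.6 - 149.7 = -319.3
Secondary income: -25.5
Current account = 183.0 + (-181.7) + (-319.3) + (-25.5) = -343.5
(Excluded from the current account — financial account: purchases of foreign government bonds by domestic residents 141.6, borrowing by resident firms from foreign banks 164.9, domestic pension funds' purchases of foreign equities 176.9, inward foreign direct investment in the manufacturing sector 270.5; capital account: sale of embassy land to a foreign government 9.8.)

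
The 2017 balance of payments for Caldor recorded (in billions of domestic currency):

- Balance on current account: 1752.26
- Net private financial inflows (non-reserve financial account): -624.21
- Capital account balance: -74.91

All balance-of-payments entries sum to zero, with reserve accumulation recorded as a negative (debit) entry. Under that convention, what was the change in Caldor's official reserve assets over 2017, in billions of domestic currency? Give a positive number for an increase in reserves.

Official reserve transactions balance = -(1752.26 + (-74.91) + (-624.21)) = -1053.14
An accumulation of reserves is recorded as a debit (negative entry), so the change in the stock of reserves is the negative of that balance.
Change in official reserves = -(-1053.14) = 1053.14

1053.14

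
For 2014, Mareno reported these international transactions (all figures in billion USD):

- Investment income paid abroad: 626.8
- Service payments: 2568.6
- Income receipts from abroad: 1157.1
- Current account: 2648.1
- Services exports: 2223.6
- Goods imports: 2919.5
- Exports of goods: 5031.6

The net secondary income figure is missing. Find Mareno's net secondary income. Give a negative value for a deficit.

Current account = goods balance + services balance + net primary income + net secondary income
Sum of the known components = 2297.4
Net secondary income = CA - (known components) = 2648.1 - 2297.4 = 350.7

350.7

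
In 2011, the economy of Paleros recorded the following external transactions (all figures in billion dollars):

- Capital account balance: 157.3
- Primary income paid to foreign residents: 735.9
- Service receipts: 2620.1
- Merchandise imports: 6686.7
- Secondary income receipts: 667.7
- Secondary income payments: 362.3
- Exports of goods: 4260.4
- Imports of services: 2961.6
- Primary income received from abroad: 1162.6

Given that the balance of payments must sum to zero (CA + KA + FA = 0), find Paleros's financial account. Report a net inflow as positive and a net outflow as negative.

Goods balance = 4260.4 - 6686.7 = -2426.3
Services balance = 2620.1 - 2961.6 = -341.5
Trade balance (goods + services) = -2426.3 + (-341.5) = -2767.8
Net primary income = 1162.6 - 735.9 = 426.7
Net secondary income = 667.7 - 362.3 = 305.4
Current account = -2767.8 + 426.7 + 305.4 = -2035.7
Financial account = -(-2035.7 + 157.3) = 1878.4

1878.4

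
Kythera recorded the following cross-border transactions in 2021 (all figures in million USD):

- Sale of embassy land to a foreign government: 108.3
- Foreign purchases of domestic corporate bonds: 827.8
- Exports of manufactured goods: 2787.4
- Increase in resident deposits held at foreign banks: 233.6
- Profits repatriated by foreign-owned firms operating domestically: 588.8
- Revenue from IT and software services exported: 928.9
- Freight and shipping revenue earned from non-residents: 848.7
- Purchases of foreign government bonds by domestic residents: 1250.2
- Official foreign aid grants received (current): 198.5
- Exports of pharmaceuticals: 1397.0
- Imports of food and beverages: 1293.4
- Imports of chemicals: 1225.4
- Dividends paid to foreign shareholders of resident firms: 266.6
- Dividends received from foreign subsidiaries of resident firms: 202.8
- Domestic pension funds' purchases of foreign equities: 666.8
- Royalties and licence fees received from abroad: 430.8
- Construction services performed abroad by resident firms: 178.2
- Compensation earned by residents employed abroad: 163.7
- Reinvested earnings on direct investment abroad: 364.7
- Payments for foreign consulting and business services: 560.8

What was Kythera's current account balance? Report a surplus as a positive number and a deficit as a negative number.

3565.7

Goods: 2787.4 - 1225.4 + 1397.0 - 1293.4 = 1665.6
Services: 848.7 + 430.8 + 928.9 + 178.2 - 560.8 = 1825.8
Primary income: 202.8 + 163.7 - 588.8 + 364.7 - 266.6 = -124.2
Secondary income: 198.5
Current account = 1665.6 + 1825.8 + (-124.2) + 198.5 = 3565.7
(Excluded from the current account — capital account: sale of embassy land to a foreign government 108.3; financial account: foreign purchases of domestic corporate bonds 827.8, increase in resident deposits held at foreign banks 233.6, purchases of foreign government bonds by domestic residents 1250.2, domestic pension funds' purchases of foreign equities 666.8.)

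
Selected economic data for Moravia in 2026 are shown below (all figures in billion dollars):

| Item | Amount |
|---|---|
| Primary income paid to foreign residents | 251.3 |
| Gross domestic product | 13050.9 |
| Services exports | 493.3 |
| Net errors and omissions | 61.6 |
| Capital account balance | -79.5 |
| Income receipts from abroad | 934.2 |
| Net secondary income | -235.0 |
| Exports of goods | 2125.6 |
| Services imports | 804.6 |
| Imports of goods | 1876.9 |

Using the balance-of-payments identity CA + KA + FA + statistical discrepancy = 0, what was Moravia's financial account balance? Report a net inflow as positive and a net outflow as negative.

Goods balance = 2125.6 - 1876.9 = 248.7
Services balance = 493.3 - 804.6 = -311.3
Trade balance (goods + services) = 248.7 + (-311.3) = -62.6
Net primary income = 934.2 - 251.3 = 682.9
Net secondary income = -235.0
Current account = -62.6 + 682.9 + (-235.0) = 385.3
Financial account = -(385.3 + (-79.5) + 61.6) = -367.4

-367.4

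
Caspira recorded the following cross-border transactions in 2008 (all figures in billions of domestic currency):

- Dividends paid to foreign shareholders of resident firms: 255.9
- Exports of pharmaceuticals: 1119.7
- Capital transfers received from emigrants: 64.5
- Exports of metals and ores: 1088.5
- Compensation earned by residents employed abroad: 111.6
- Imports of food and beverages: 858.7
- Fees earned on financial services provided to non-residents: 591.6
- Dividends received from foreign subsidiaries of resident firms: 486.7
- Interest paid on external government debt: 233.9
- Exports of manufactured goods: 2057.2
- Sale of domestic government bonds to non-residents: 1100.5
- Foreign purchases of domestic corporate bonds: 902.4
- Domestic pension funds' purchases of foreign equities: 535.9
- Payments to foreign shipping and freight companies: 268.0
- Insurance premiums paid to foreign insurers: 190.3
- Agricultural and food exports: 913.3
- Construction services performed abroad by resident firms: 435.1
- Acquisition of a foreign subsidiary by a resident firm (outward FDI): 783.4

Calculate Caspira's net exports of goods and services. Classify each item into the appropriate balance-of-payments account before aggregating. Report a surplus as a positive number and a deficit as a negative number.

Goods: 913.3 - 858.7 + 1088.5 + 1119.7 + 2057.2 = 4320.0
Services: 435.1 - 190.3 - 268.0 + 591.6 = 568.4
Trade balance = 4320.0 + 568.4 = 4888.4
(Excluded from the trade balance — primary income: dividends paid to foreign shareholders of resident firms 255.9, compensation earned by residents employed abroad 111.6, dividends received from foreign subsidiaries of resident firms 486.7, interest paid on external government debt 233.9; capital account: capital transfers received from emigrants 64.5; financial account: sale of domestic government bonds to non-residents 1100.5, foreign purchases of domestic corporate bonds 902.4, domestic pension funds' purchases of foreign equities 535.9, acquisition of a foreign subsidiary by a resident firm (outward FDI) 783.4.)

4888.4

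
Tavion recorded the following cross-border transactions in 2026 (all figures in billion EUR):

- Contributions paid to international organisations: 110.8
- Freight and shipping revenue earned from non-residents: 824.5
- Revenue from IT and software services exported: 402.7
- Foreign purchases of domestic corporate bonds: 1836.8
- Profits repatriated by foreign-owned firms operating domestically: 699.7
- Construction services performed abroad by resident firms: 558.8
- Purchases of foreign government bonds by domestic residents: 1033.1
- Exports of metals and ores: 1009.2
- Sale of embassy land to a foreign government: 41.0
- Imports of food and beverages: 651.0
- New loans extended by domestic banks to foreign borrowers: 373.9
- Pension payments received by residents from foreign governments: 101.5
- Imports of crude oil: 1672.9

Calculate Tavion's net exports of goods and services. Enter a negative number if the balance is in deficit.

471.3

Goods: -1672.9 - 651.0 + 1009.2 = -1314.7
Services: 402.7 + 824.5 + 558.8 = 1786.0
Trade balance = -1314.7 + 1786.0 = 471.3
(Excluded from the trade balance — secondary income: contributions paid to international organisations 110.8, pension payments received by residents from foreign governments 101.5; financial account: foreign purchases of domestic corporate bonds 1836.8, purchases of foreign government bonds by domestic residents 1033.1, new loans extended by domestic banks to foreign borrowers 373.9; primary income: profits repatriated by foreign-owned firms operating domestically 699.7; capital account: sale of embassy land to a foreign government 41.0.)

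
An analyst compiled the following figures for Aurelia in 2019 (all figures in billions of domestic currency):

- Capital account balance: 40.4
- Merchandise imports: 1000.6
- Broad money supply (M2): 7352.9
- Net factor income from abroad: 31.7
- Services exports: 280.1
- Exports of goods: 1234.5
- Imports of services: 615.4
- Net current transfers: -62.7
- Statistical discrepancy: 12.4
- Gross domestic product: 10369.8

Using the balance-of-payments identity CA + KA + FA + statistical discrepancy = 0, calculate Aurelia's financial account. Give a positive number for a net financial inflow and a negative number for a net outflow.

Goods balance = 1234.5 - 1000.6 = 233.9
Services balance = 280.1 - 615.4 = -335.3
Trade balance (goods + services) = 233.9 + (-335.3) = -101.4
Net primary income = 31.7
Net secondary income = -62.7
Current account = -101.4 + 31.7 + (-62.7) = -132.4
Financial account = -(-132.4 + 40.4 + 12.4) = 79.6

79.6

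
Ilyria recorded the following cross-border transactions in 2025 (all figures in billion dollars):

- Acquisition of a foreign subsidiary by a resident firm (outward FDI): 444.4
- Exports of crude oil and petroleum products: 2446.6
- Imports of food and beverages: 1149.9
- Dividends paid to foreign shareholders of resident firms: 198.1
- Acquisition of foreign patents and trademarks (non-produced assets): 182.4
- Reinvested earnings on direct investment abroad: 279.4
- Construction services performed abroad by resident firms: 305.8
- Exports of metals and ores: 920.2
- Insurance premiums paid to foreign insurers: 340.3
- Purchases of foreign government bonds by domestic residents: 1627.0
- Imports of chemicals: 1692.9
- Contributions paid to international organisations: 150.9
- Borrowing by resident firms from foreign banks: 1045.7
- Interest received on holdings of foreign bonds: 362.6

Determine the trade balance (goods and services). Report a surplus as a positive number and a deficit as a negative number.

489.5

Goods: 2446.6 - 1149.9 - 1692.9 + 920.2 = 524.0
Services: 305.8 - 340.3 = -34.5
Trade balance = 524.0 + (-34.5) = 489.5
(Excluded from the trade balance — financial account: acquisition of a foreign subsidiary by a resident firm (outward FDI) 444.4, purchases of foreign government bonds by domestic residents 1627.0, borrowing by resident firms from foreign banks 1045.7; primary income: dividends paid to foreign shareholders of resident firms 198.1, reinvested earnings on direct investment abroad 279.4, interest received on holdings of foreign bonds 362.6; capital account: acquisition of foreign patents and trademarks (non-produced assets) 182.4; secondary income: contributions paid to international organisations 150.9.)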